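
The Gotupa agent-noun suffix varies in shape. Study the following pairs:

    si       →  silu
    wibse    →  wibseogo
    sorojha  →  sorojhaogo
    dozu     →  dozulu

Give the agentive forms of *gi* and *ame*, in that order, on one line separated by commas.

gilu, ameogo

Looking at the last vowel of each stem: -lu when the last vowel of the stem is a high vowel (*si*, *dozu*); -ogo when the last vowel of the stem is a non-high vowel (*wibse*, *sorojha*).
*gi* — last vowel /i/ (a high vowel) → -lu → *gilu*.
*ame*: last vowel = /e/, a non-high vowel → -ogo → *ameogo*.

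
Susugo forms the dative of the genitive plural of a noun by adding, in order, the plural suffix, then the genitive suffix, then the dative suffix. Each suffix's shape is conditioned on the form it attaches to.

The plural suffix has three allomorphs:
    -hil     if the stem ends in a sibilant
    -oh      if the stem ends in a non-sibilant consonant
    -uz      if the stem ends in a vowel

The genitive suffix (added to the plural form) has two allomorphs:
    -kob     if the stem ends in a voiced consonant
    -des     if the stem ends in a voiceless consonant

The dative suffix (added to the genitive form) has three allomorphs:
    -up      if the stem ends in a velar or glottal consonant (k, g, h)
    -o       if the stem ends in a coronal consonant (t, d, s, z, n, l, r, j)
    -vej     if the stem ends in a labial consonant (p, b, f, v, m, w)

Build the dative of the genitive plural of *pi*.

Since the final sound of *pi* is /i/ (a vowel), it takes -uz, giving *piuz*.
The final consonant of the plural form *piuz* is /z/, which is voiced, so the genitive suffix is -kob, giving *piuzkob*.
The genitive form *piuzkob*: final consonant = /b/, labial → -vej → *piuzkobvej*.

piuzkobvej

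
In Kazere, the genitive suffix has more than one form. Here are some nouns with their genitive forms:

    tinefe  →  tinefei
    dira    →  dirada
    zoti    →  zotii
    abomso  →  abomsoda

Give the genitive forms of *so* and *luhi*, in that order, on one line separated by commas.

soda, luhii

The alternation tracks the last vowel of the stem — -i when the last vowel of the stem is a front vowel (*tinefe*, *zoti*); -da when the last vowel of the stem is a back vowel (*dira*, *abomso*).
*so*: last vowel = /o/, a back vowel → -da → *soda*.
Since the last vowel of *luhi* is /i/ (a front vowel), it takes -i, giving *luhii*.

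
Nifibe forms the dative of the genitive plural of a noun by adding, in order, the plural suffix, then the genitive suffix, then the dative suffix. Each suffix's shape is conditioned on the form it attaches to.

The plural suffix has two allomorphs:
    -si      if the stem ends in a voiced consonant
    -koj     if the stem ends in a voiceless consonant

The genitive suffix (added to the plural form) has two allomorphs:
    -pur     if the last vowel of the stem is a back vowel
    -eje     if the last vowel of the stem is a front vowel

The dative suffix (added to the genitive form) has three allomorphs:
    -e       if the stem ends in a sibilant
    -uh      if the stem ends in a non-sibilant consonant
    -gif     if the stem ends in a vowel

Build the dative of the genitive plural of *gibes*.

gibeskojpuruh

The final consonant of *gibes* is /s/, which is voiceless, so the plural suffix is -koj, giving *gibeskoj*.
The plural form *gibeskoj*: last vowel = /o/, a back vowel → -pur → *gibeskojpur*.
The genitive form *gibeskojpur*: final sound = /r/, a non-sibilant consonant → -uh → *gibeskojpuruh*.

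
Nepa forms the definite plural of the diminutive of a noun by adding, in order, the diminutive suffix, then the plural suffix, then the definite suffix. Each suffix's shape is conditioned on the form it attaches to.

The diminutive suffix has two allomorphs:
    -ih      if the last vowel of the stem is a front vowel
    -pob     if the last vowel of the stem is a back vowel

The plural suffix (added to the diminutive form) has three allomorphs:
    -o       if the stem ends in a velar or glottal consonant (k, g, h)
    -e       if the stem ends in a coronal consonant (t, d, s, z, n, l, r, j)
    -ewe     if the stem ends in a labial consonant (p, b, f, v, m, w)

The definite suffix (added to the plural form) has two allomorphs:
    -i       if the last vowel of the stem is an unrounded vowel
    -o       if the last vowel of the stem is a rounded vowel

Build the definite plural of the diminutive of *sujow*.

sujowpobewei

Since the last vowel of *sujow* is /o/ (a back vowel), it takes -pob, giving *sujowpob*.
The final consonant of the diminutive form *sujowpob* is /b/, which is labial, so the plural suffix is -ewe, giving *sujowpobewe*.
The last vowel of the plural form *sujowpobewe* is /e/, which is an unrounded vowel, so the definite suffix is -i, giving *sujowpobewei*.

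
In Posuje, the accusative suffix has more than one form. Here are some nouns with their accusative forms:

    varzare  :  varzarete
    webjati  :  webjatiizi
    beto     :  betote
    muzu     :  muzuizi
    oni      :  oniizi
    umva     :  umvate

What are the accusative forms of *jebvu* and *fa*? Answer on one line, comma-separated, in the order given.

The pattern is height harmony: -izi when the last vowel of the stem is a high vowel (*webjati*, *muzu*, *oni*); -te when the last vowel of the stem is a non-high vowel (*varzare*, *beto*, *umva*).
*jebvu* — last vowel /u/ (a high vowel) → -izi → *jebvuizi*.
*fa* — last vowel /a/ (a non-high vowel) → -te → *fate*.

jebvuizi, fate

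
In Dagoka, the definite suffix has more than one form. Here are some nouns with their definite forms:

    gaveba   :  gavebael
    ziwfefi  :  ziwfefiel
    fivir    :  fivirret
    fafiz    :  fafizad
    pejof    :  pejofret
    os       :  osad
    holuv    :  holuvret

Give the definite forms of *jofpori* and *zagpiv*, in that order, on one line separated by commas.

jofporiel, zagpivret

Looking at the final sound of each stem: -ad when the stem ends in a sibilant (*fafiz*, *os*); -ret when the stem ends in a non-sibilant consonant (*fivir*, *pejof*, *holuv*); -el when the stem ends in a vowel (*gaveba*, *ziwfefi*).
*jofpori* — final sound /i/ (a vowel) → -el → *jofporiel*.
The final sound of *zagpiv* is /v/, which is a non-sibilant consonant, so the suffix is -ret, giving *zagpivret*.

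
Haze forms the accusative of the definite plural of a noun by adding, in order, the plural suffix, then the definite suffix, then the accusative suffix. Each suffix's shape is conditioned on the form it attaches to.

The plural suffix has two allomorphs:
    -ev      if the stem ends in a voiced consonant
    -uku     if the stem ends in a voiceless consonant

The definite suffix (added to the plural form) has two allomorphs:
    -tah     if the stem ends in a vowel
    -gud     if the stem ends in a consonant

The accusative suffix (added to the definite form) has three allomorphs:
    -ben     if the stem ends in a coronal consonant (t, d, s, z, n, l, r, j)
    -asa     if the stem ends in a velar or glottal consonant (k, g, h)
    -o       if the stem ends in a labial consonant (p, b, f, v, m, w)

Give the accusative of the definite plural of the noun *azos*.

azosukutahasa

*azos*: final consonant = /s/, voiceless → -uku → *azosuku*.
The plural form *azosuku* — final sound /u/ (a vowel) → -tah → *azosukutah*.
The final consonant of the definite form *azosukutah* is /h/, which is velar/glottal, so the accusative suffix is -asa, giving *azosukutahasa*.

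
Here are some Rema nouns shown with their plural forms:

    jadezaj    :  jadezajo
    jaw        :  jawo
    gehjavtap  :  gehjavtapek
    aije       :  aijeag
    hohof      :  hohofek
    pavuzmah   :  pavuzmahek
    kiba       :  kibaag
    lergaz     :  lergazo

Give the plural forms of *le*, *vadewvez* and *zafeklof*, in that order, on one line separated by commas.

leag, vadewvezo, zafeklofek

The suffix is conditioned by the final sound: -ek when the stem ends in a voiceless consonant (*gehjavtap*, *hohof*, *pavuzmah*); -o when the stem ends in a voiced consonant (*jadezaj*, *jaw*, *lergaz*); -ag when the stem ends in a vowel (*aije*, *kiba*).
The final sound of *le* is /e/, which is a vowel, so the suffix is -ag, giving *leag*.
Since the final sound of *vadewvez* is /z/ (a voiced consonant), it takes -o, giving *vadewvezo*.
Since the final sound of *zafeklof* is /f/ (a voiceless consonant), it takes -ek, giving *zafeklofek*.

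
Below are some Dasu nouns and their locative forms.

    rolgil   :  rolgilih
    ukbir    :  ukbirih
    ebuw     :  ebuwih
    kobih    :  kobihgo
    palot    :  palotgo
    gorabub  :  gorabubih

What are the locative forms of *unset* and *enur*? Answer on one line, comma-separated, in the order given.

unsetgo, enurih

The suffix is conditioned by the final consonant: -go when the stem ends in a voiceless consonant (*kobih*, *palot*); -ih when the stem ends in a voiced consonant (*rolgil*, *ukbir*, *ebuw*, *gorabub*).
*unset*: final consonant = /t/, voiceless → -go → *unsetgo*.
*enur* — final consonant /r/ (voiced) → -ih → *enurih*.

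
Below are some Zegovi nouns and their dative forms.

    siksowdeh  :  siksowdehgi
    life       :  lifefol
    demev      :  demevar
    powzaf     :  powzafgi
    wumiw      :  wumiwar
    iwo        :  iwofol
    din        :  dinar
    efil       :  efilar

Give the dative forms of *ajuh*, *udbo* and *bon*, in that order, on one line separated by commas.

ajuhgi, udbofol, bonar

The alternation tracks the final sound of the stem — -gi when the stem ends in a voiceless consonant (*siksowdeh*, *powzaf*); -ar when the stem ends in a voiced consonant (*demev*, *wumiw*, *din*, *efil*); -fol when the stem ends in a vowel (*life*, *iwo*).
Since the final sound of *ajuh* is /h/ (a voiceless consonant), it takes -gi, giving *ajuhgi*.
The final sound of *udbo* is /o/, which is a vowel, so the suffix is -fol, giving *udbofol*.
*bon* — final sound /n/ (a voiced consonant) → -ar → *bonar*.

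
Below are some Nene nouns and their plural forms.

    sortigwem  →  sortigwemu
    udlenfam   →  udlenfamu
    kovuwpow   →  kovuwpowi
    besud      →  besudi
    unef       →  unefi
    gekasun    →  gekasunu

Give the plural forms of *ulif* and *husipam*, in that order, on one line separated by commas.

The alternation tracks the final consonant of the stem — -u when the stem ends in a nasal (*sortigwem*, *udlenfam*, *gekasun*); -i when the stem ends in a non-nasal consonant (*kovuwpow*, *besud*, *unef*).
Since the final consonant of *ulif* is /f/ (non-nasal), it takes -i, giving *ulifi*.
The final consonant of *husipam* is /m/, which is a nasal, so the suffix is -u, giving *husipamu*.

ulifi, husipamu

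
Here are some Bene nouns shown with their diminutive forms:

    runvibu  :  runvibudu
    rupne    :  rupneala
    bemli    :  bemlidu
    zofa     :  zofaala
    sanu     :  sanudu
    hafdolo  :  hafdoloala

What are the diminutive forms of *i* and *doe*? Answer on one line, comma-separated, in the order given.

The pattern is height harmony: -du when the last vowel of the stem is a high vowel (*runvibu*, *bemli*, *sanu*); -ala when the last vowel of the stem is a non-high vowel (*rupne*, *zofa*, *hafdolo*).
*i* — last vowel /i/ (a high vowel) → -du → *idu*.
Since the last vowel of *doe* is /e/ (a non-high vowel), it takes -ala, giving *doeala*.

idu, doeala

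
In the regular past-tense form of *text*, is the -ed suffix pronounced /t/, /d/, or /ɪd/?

/ɪd/

The stem *text* ends in /t/ or /d/.
The -ed suffix is realized as /ɪd/ after /t, d/; as /t/ after other voiceless consonants; and as /d/ after other voiced sounds.
So -ed on *text* is pronounced /ɪd/.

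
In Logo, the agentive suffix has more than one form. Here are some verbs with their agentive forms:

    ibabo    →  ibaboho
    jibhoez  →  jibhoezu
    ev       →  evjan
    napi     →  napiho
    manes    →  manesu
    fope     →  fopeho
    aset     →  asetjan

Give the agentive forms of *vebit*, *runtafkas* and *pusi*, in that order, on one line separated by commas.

vebitjan, runtafkasu, pusiho

Looking at the final sound of each stem: -u when the stem ends in a sibilant (*jibhoez*, *manes*); -jan when the stem ends in a non-sibilant consonant (*ev*, *aset*); -ho when the stem ends in a vowel (*ibabo*, *napi*, *fope*).
Since the final sound of *vebit* is /t/ (a non-sibilant consonant), it takes -jan, giving *vebitjan*.
*runtafkas*: final sound = /s/, a sibilant → -u → *runtafkasu*.
*pusi*: final sound = /i/, a vowel → -ho → *pusiho*.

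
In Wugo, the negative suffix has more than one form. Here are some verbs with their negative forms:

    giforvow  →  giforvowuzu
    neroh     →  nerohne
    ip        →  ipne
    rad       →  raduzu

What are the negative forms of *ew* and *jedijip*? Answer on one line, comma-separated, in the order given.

ewuzu, jedijipne

The pattern is voicing of the final consonant: -ne when the stem ends in a voiceless consonant (*neroh*, *ip*); -uzu when the stem ends in a voiced consonant (*giforvow*, *rad*).
*ew* — final consonant /w/ (voiced) → -uzu → *ewuzu*.
*jedijip*: final consonant = /p/, voiceless → -ne → *jedijipne*.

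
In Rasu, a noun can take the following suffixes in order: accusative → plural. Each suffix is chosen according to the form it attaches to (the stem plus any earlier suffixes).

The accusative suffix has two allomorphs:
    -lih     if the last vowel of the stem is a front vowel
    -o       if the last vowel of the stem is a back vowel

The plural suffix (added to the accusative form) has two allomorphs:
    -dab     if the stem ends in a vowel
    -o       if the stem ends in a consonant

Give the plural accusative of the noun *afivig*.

afivigliho

The last vowel of *afivig* is /i/, which is a front vowel, so the accusative suffix is -lih, giving *afiviglih*.
The final sound of the accusative form *afiviglih* is /h/, which is a consonant, so the plural suffix is -o, giving *afivigliho*.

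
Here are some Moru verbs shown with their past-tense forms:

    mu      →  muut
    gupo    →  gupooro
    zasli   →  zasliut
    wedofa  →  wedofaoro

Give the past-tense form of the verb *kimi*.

kimiut

The suffix is conditioned by the last vowel: -ut when the last vowel of the stem is a high vowel (*mu*, *zasli*); -oro when the last vowel of the stem is a non-high vowel (*gupo*, *wedofa*).
Since the last vowel of *kimi* is /i/ (a high vowel), it takes -ut, giving *kimiut*.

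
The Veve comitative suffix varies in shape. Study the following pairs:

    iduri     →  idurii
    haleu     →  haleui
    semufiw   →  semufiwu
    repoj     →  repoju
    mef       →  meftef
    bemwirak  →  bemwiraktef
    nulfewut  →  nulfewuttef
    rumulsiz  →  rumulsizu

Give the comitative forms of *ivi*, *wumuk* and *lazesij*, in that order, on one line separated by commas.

ivii, wumuktef, lazesiju

The alternation tracks the final sound of the stem — -tef when the stem ends in a voiceless consonant (*mef*, *bemwirak*, *nulfewut*); -u when the stem ends in a voiced consonant (*semufiw*, *repoj*, *rumulsiz*); -i when the stem ends in a vowel (*iduri*, *haleu*).
Since the final sound of *ivi* is /i/ (a vowel), it takes -i, giving *ivii*.
Since the final sound of *wumuk* is /k/ (a voiceless consonant), it takes -tef, giving *wumuktef*.
*lazesij* — final sound /j/ (a voiced consonant) → -u → *lazesiju*.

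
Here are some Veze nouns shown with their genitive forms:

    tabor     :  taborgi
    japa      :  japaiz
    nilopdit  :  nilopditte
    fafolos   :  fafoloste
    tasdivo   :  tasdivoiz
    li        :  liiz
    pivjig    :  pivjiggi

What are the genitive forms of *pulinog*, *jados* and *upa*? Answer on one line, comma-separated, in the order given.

The suffix is conditioned by the final sound: -te when the stem ends in a voiceless consonant (*nilopdit*, *fafolos*); -gi when the stem ends in a voiced consonant (*tabor*, *pivjig*); -iz when the stem ends in a vowel (*japa*, *tasdivo*, *li*).
The final sound of *pulinog* is /g/, which is a voiced consonant, so the suffix is -gi, giving *pulinoggi*.
*jados*: final sound = /s/, a voiceless consonant → -te → *jadoste*.
*upa*: final sound = /a/, a vowel → -iz → *upaiz*.

pulinoggi, jadoste, upaiz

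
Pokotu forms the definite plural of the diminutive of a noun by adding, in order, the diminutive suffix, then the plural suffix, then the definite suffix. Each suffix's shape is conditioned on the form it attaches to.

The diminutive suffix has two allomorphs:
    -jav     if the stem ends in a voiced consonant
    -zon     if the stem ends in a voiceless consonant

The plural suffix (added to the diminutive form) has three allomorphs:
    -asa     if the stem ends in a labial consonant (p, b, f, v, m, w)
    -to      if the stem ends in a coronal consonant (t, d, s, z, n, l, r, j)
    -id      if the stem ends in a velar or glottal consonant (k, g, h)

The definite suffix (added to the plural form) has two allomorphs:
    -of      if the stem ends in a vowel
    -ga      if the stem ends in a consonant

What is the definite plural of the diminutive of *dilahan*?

The final consonant of *dilahan* is /n/, which is voiced, so the diminutive suffix is -jav, giving *dilahanjav*.
Since the final consonant of the diminutive form *dilahanjav* is /v/ (labial), it takes -asa, giving *dilahanjavasa*.
The plural form *dilahanjavasa*: final sound = /a/, a vowel → -of → *dilahanjavasaof*.

dilahanjavasaof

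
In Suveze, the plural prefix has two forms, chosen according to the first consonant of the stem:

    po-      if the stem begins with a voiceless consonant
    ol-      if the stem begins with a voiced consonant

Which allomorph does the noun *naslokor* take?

*naslokor*: first consonant = /n/, voiced → ol-.

ol-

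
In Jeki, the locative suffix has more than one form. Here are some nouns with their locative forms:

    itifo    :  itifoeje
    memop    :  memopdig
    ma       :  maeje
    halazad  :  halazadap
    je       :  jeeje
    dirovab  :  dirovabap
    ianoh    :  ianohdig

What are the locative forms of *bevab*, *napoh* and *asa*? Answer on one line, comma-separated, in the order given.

The alternation tracks the final sound of the stem — -dig when the stem ends in a voiceless consonant (*memop*, *ianoh*); -ap when the stem ends in a voiced consonant (*halazad*, *dirovab*); -eje when the stem ends in a vowel (*itifo*, *ma*, *je*).
*bevab*: final sound = /b/, a voiced consonant → -ap → *bevabap*.
The final sound of *napoh* is /h/, which is a voiceless consonant, so the suffix is -dig, giving *napohdig*.
Since the final sound of *asa* is /a/ (a vowel), it takes -eje, giving *asaeje*.

bevabap, napohdig, asaeje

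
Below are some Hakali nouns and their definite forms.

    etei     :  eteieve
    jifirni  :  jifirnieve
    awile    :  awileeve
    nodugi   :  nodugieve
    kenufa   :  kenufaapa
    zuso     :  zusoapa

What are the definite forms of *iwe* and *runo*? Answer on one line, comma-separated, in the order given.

The pattern is front/back vowel harmony: -eve when the last vowel of the stem is a front vowel (*etei*, *jifirni*, *awile*, *nodugi*); -apa when the last vowel of the stem is a back vowel (*kenufa*, *zuso*).
The last vowel of *iwe* is /e/, which is a front vowel, so the suffix is -eve, giving *iweeve*.
*runo* — last vowel /o/ (a back vowel) → -apa → *runoapa*.

iweeve, runoapa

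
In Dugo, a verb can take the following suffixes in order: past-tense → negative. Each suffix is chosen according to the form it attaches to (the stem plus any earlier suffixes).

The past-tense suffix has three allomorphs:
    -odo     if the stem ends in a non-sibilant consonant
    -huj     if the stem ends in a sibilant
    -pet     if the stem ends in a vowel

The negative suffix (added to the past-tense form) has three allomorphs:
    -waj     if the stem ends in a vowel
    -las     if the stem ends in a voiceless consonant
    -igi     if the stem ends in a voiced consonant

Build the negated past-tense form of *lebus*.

lebushujigi

*lebus*: final sound = /s/, a sibilant → -huj → *lebushuj*.
Since the final sound of the past-tense form *lebushuj* is /j/ (a voiced consonant), it takes -igi, giving *lebushujigi*.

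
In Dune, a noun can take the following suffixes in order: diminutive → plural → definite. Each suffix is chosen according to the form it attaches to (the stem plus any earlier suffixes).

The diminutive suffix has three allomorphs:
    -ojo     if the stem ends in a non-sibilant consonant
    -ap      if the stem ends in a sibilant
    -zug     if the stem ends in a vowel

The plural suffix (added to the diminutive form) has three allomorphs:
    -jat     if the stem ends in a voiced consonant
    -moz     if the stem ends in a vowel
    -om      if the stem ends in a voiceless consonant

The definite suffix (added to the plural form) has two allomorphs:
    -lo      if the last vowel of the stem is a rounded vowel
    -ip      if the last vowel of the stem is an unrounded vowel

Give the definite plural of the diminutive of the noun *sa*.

sazugjatip

*sa*: final sound = /a/, a vowel → -zug → *sazug*.
The diminutive form *sazug*: final sound = /g/, a voiced consonant → -jat → *sazugjat*.
The plural form *sazugjat* — last vowel /a/ (an unrounded vowel) → -ip → *sazugjatip*.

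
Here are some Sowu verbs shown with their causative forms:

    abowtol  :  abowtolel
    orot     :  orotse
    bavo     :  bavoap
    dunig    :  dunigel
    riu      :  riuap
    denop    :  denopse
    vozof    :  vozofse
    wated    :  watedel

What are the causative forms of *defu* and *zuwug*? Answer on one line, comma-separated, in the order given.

Looking at the final sound of each stem: -se when the stem ends in a voiceless consonant (*orot*, *denop*, *vozof*); -el when the stem ends in a voiced consonant (*abowtol*, *dunig*, *wated*); -ap when the stem ends in a vowel (*bavo*, *riu*).
The final sound of *defu* is /u/, which is a vowel, so the suffix is -ap, giving *defuap*.
Since the final sound of *zuwug* is /g/ (a voiced consonant), it takes -el, giving *zuwugel*.

defuap, zuwugel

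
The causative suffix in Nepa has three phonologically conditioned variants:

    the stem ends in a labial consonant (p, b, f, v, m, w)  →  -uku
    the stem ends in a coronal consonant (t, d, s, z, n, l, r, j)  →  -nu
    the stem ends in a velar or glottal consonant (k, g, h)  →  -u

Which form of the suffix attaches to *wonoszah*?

-u

*wonoszah* — final consonant /h/ (velar/glottal) → -u.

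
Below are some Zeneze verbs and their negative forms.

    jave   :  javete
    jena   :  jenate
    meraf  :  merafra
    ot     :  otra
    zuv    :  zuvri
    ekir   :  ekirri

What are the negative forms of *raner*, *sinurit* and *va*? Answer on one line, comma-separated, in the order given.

ranerri, sinuritra, vate

Looking at the final sound of each stem: -ra when the stem ends in a voiceless consonant (*meraf*, *ot*); -ri when the stem ends in a voiced consonant (*zuv*, *ekir*); -te when the stem ends in a vowel (*jave*, *jena*).
The final sound of *raner* is /r/, which is a voiced consonant, so the suffix is -ri, giving *ranerri*.
*sinurit*: final sound = /t/, a voiceless consonant → -ra → *sinuritra*.
*va*: final sound = /a/, a vowel → -te → *vate*.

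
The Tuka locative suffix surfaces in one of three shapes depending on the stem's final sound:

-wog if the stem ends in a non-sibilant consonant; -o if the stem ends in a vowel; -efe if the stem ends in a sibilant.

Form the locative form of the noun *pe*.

peo

*pe* — final sound /e/ (a vowel) → -o → *peo*.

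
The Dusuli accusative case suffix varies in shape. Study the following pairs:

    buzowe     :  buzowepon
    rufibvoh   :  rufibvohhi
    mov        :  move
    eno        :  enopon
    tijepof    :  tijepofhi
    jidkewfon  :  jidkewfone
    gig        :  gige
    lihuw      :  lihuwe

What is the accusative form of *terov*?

Looking at the final sound of each stem: -hi when the stem ends in a voiceless consonant (*rufibvoh*, *tijepof*); -e when the stem ends in a voiced consonant (*mov*, *jidkewfon*, *gig*, *lihuw*); -pon when the stem ends in a vowel (*buzowe*, *eno*).
Since the final sound of *terov* is /v/ (a voiced consonant), it takes -e, giving *terove*.

terove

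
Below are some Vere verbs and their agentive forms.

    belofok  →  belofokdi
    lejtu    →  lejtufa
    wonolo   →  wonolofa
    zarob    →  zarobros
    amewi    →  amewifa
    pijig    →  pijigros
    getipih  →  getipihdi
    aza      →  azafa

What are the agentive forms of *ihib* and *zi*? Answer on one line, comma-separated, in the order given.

The pattern is voicing of the final sound: -di when the stem ends in a voiceless consonant (*belofok*, *getipih*); -ros when the stem ends in a voiced consonant (*zarob*, *pijig*); -fa when the stem ends in a vowel (*lejtu*, *wonolo*, *amewi*, *aza*).
Since the final sound of *ihib* is /b/ (a voiced consonant), it takes -ros, giving *ihibros*.
*zi*: final sound = /i/, a vowel → -fa → *zifa*.

ihibros, zifa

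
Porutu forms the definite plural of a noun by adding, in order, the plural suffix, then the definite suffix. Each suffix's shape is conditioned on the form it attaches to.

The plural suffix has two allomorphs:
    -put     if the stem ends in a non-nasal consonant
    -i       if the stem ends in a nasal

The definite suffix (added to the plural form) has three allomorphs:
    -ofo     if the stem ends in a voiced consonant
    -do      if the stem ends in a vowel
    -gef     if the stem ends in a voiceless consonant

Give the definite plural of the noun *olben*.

*olben* — final consonant /n/ (a nasal) → -i → *olbeni*.
The final sound of the plural form *olbeni* is /i/, which is a vowel, so the definite suffix is -do, giving *olbenido*.

olbenido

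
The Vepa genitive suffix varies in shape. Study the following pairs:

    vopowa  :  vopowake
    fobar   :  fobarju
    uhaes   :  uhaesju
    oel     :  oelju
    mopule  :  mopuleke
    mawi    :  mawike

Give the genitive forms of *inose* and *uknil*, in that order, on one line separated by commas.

inoseke, uknilju

The suffix is conditioned by the final sound: -ju when the stem ends in a consonant (*fobar*, *uhaes*, *oel*); -ke when the stem ends in a vowel (*vopowa*, *mopule*, *mawi*).
The final sound of *inose* is /e/, which is a vowel, so the suffix is -ke, giving *inoseke*.
The final sound of *uknil* is /l/, which is a consonant, so the suffix is -ju, giving *uknilju*.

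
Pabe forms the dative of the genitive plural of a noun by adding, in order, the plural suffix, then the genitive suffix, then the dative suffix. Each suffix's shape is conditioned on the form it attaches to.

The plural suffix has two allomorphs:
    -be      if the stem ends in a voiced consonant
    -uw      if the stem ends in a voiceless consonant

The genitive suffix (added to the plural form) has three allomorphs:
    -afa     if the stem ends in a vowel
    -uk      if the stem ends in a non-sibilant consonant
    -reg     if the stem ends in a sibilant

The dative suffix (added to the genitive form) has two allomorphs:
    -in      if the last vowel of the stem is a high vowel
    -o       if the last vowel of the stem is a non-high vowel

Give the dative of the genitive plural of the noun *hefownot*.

Since the final consonant of *hefownot* is /t/ (voiceless), it takes -uw, giving *hefownotuw*.
The final sound of the plural form *hefownotuw* is /w/, which is a non-sibilant consonant, so the genitive suffix is -uk, giving *hefownotuwuk*.
The last vowel of the genitive form *hefownotuwuk* is /u/, which is a high vowel, so the dative suffix is -in, giving *hefownotuwukin*.

hefownotuwukin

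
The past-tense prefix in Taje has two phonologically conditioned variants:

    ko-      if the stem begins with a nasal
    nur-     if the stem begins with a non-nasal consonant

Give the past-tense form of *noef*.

konoef

The first consonant of *noef* is /n/, which is a nasal, so the prefix is ko-, giving *konoef*.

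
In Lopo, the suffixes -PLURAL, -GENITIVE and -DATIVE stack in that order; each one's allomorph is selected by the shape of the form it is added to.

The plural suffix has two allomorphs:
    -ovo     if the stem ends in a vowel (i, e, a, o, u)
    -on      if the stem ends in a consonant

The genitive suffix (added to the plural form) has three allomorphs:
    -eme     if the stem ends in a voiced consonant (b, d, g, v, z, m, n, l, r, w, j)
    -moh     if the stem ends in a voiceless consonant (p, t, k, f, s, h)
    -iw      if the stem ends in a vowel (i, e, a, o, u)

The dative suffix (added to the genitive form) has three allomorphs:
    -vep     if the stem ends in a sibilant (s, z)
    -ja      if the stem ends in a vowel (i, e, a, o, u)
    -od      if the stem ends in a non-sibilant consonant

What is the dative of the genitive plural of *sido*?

sidoovoiwod

The final sound of *sido* is /o/, which is a vowel, so the plural suffix is -ovo, giving *sidoovo*.
The plural form *sidoovo* — final sound /o/ (a vowel) → -iw → *sidoovoiw*.
The final sound of the genitive form *sidoovoiw* is /w/, which is a non-sibilant consonant, so the dative suffix is -od, giving *sidoovoiwod*.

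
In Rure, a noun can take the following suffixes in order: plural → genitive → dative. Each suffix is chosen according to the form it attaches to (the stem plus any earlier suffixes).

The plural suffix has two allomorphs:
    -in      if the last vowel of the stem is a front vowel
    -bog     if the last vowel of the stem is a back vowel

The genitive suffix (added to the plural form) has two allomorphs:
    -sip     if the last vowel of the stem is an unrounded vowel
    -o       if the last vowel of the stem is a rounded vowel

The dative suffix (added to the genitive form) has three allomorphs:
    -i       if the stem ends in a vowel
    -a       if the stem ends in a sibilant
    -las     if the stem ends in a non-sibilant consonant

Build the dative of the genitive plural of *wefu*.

Since the last vowel of *wefu* is /u/ (a back vowel), it takes -bog, giving *wefubog*.
Since the last vowel of the plural form *wefubog* is /o/ (a rounded vowel), it takes -o, giving *wefubogo*.
The genitive form *wefubogo* — final sound /o/ (a vowel) → -i → *wefubogoi*.

wefubogoi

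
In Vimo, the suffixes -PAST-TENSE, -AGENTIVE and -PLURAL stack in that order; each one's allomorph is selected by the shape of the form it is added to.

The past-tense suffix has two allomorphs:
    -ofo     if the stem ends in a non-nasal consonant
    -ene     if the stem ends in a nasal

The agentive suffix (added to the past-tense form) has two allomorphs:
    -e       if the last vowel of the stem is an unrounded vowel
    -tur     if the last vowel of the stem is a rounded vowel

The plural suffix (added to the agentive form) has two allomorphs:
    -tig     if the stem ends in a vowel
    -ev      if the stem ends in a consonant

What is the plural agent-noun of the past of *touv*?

touvofoturev

Since the final consonant of *touv* is /v/ (non-nasal), it takes -ofo, giving *touvofo*.
The past-tense form *touvofo* — last vowel /o/ (a rounded vowel) → -tur → *touvofotur*.
The agentive form *touvofotur*: final sound = /r/, a consonant → -ev → *touvofoturev*.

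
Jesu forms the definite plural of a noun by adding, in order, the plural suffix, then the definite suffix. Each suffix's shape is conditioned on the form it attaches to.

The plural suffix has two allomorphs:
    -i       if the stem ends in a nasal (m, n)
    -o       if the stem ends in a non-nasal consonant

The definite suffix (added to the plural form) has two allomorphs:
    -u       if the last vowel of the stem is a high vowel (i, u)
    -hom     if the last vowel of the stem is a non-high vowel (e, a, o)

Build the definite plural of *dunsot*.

*dunsot* — final consonant /t/ (non-nasal) → -o → *dunsoto*.
The last vowel of the plural form *dunsoto* is /o/, which is a non-high vowel, so the definite suffix is -hom, giving *dunsotohom*.

dunsotohom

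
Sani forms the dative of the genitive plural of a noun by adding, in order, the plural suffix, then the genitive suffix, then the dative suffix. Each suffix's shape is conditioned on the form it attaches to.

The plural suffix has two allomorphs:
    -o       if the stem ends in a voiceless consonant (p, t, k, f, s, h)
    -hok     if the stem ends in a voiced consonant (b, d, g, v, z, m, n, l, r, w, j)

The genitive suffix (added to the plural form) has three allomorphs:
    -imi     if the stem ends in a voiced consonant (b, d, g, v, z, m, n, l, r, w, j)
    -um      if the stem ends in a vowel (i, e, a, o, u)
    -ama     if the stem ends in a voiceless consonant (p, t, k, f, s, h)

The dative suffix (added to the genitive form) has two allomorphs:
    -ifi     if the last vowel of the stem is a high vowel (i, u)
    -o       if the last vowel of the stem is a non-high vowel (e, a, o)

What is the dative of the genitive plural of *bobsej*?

Since the final consonant of *bobsej* is /j/ (voiced), it takes -hok, giving *bobsejhok*.
The final sound of the plural form *bobsejhok* is /k/, which is a voiceless consonant, so the genitive suffix is -ama, giving *bobsejhokama*.
The genitive form *bobsejhokama* — last vowel /a/ (a non-high vowel) → -o → *bobsejhokamao*.

bobsejhokamao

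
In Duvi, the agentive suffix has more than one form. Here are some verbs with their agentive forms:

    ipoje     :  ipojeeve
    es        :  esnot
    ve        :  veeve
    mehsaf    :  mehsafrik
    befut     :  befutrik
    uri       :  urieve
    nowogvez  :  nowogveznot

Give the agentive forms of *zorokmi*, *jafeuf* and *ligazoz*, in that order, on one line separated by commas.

zorokmieve, jafeufrik, ligazoznot

The pattern is sibilance of the final sound: -not when the stem ends in a sibilant (*es*, *nowogvez*); -rik when the stem ends in a non-sibilant consonant (*mehsaf*, *befut*); -eve when the stem ends in a vowel (*ipoje*, *ve*, *uri*).
The final sound of *zorokmi* is /i/, which is a vowel, so the suffix is -eve, giving *zorokmieve*.
*jafeuf*: final sound = /f/, a non-sibilant consonant → -rik → *jafeufrik*.
The final sound of *ligazoz* is /z/, which is a sibilant, so the suffix is -not, giving *ligazoznot*.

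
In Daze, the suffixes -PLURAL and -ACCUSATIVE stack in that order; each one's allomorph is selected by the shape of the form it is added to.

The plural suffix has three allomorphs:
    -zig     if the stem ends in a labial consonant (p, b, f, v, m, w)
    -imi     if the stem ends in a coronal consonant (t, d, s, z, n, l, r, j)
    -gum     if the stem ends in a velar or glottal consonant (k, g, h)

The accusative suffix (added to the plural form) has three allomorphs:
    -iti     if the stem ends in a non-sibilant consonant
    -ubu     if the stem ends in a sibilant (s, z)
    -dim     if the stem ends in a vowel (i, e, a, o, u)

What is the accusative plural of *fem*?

femzigiti

Since the final consonant of *fem* is /m/ (labial), it takes -zig, giving *femzig*.
The final sound of the plural form *femzig* is /g/, which is a non-sibilant consonant, so the accusative suffix is -iti, giving *femzigiti*.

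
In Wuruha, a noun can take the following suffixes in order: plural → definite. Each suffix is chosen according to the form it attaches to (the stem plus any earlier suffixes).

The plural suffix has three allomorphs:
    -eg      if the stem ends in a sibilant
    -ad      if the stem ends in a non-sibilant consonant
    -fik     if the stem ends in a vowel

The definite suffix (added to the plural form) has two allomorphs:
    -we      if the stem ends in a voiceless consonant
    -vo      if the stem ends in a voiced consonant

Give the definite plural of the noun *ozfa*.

ozfafikwe

Since the final sound of *ozfa* is /a/ (a vowel), it takes -fik, giving *ozfafik*.
The plural form *ozfafik* — final consonant /k/ (voiceless) → -we → *ozfafikwe*.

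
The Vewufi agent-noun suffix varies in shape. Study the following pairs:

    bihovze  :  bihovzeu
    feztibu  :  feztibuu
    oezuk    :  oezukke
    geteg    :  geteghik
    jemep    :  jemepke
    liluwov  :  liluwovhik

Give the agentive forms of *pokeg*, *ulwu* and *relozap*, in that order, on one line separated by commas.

pokeghik, ulwuu, relozapke

The pattern is voicing of the final sound: -ke when the stem ends in a voiceless consonant (*oezuk*, *jemep*); -hik when the stem ends in a voiced consonant (*geteg*, *liluwov*); -u when the stem ends in a vowel (*bihovze*, *feztibu*).
Since the final sound of *pokeg* is /g/ (a voiced consonant), it takes -hik, giving *pokeghik*.
The final sound of *ulwu* is /u/, which is a vowel, so the suffix is -u, giving *ulwuu*.
The final sound of *relozap* is /p/, which is a voiceless consonant, so the suffix is -ke, giving *relozapke*.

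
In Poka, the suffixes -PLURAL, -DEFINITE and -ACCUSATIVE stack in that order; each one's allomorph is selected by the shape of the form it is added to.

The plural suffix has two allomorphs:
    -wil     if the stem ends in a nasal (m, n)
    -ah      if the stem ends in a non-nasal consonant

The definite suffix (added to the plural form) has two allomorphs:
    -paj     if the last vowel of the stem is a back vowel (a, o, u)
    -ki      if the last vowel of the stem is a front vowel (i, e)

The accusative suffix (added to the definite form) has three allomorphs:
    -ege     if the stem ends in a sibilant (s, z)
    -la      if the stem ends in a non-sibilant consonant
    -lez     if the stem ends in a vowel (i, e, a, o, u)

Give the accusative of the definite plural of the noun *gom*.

Since the final consonant of *gom* is /m/ (a nasal), it takes -wil, giving *gomwil*.
The last vowel of the plural form *gomwil* is /i/, which is a front vowel, so the definite suffix is -ki, giving *gomwilki*.
Since the final sound of the definite form *gomwilki* is /i/ (a vowel), it takes -lez, giving *gomwilkilez*.

gomwilkilez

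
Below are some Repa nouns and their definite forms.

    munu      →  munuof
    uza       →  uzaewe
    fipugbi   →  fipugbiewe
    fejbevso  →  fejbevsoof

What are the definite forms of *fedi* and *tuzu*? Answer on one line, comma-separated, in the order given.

The pattern is rounding harmony: -of when the last vowel of the stem is a rounded vowel (*munu*, *fejbevso*); -ewe when the last vowel of the stem is an unrounded vowel (*uza*, *fipugbi*).
The last vowel of *fedi* is /i/, which is an unrounded vowel, so the suffix is -ewe, giving *fediewe*.
The last vowel of *tuzu* is /u/, which is a rounded vowel, so the suffix is -of, giving *tuzuof*.

fediewe, tuzuof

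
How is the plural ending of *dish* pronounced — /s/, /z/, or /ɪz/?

/ɪz/

The stem *dish* ends in a sibilant (/s, z, ʃ, ʒ, tʃ, dʒ/).
The plural suffix surfaces as /ɪz/ after sibilants, /s/ after other voiceless consonants, and /z/ after other voiced sounds.
So the plural -s on *dish* is pronounced /ɪz/.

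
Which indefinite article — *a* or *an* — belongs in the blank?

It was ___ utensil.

a

The indefinite article is chosen by the initial *sound* of the following word, not its spelling.
*utensil* begins with the sound /juː/ (u pronounced /juː/) — a consonant sound.
So the article is *a*: It was a utensil.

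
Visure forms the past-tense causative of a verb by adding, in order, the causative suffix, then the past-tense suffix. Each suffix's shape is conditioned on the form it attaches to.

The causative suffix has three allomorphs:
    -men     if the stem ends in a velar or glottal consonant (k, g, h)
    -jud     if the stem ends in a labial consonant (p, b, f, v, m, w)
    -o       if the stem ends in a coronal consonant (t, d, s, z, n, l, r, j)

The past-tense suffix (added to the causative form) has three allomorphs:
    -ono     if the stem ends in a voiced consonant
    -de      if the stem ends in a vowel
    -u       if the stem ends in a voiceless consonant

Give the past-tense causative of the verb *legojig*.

legojigmenono

The final consonant of *legojig* is /g/, which is velar/glottal, so the causative suffix is -men, giving *legojigmen*.
The causative form *legojigmen* — final sound /n/ (a voiced consonant) → -ono → *legojigmenono*.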